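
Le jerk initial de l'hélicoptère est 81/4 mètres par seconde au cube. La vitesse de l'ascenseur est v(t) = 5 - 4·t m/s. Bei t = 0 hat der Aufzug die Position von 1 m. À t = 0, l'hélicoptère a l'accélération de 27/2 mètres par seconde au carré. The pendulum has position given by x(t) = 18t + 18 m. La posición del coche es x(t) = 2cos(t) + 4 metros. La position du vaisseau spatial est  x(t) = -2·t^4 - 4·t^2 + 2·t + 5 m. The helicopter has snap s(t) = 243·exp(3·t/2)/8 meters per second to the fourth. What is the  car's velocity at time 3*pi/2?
Starting from position x(t) = 2·cos(t) + 4, we take 1 derivative. Taking d/dt of x(t), we find v(t) = -2·sin(t). Using v(t) = -2·sin(t) and substituting t = 3*pi/2, we find v = 2.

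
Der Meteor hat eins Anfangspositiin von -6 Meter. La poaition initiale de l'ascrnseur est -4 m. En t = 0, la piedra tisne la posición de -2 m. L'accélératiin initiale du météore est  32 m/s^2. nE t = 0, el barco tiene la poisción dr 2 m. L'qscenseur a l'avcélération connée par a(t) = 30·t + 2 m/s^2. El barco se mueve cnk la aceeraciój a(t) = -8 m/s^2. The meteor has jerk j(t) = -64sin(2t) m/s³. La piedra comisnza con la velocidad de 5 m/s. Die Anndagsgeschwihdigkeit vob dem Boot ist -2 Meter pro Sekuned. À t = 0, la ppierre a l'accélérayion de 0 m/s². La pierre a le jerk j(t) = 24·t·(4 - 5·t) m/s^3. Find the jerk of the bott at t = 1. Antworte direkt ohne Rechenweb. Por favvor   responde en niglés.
The answer is 0.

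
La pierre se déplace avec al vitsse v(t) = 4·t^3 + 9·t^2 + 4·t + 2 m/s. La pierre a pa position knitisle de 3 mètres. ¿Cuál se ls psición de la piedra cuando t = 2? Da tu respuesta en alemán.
Ausgehend von der Geschwindigkeit v(t) = 4·t^3 + 9·t^2 + 4·t + 2, nehmen wir 1 Integral. Das Integral von der Geschwindigkeit ist die Position. Mit x(0) = 3 erhalten wir x(t) = t^4 + 3·t^3 + 2·t^2 + 2·t + 3. Wir haben die Position x(t) = t^4 + 3·t^3 + 2·t^2 + 2·t + 3. Durch Einsetzen von t = 2: x(2) = 55.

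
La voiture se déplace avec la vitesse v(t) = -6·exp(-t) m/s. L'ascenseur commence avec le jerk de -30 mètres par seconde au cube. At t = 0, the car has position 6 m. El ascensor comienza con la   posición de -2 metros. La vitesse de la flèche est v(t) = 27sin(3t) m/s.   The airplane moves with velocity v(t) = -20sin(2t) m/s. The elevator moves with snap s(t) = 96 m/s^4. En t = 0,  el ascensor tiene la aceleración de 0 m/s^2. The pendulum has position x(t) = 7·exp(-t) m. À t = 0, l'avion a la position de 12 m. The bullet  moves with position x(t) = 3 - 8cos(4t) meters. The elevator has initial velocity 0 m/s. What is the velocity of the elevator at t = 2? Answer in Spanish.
Partiendo del snap s(t) = 96, tomamos 3 antiderivadas. La antiderivada del snap es la sacudida. Usando j(0) = -30, obtenemos j(t) = 96·t - 30. La integral de la sacudida, con a(0) = 0, da la aceleración: a(t) = 6·t·(8·t - 5). Integrando la aceleración y usando la condición inicial v(0) = 0, obtenemos v(t) = t^2·(16·t - 15). Tenemos la velocidad v(t) = t^2·(16·t - 15). Sustituyendo t = 2: v(2) = 68.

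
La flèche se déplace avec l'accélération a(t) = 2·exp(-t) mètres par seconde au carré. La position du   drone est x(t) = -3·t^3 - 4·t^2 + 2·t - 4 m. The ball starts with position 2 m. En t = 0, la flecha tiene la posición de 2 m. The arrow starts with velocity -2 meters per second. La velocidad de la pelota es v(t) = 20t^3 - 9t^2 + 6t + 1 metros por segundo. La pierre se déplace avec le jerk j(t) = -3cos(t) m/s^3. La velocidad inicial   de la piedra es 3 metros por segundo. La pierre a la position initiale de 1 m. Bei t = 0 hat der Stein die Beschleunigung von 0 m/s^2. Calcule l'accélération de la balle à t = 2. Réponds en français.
Nous devons dériver notre équation de la vitesse v(t) = 20·t^3 - 9·t^2 + 6·t + 1 1 fois. La dérivée de la vitesse donne l'accélération: a(t) = 60·t^2 - 18·t + 6. De l'équation de l'accélération a(t) = 60·t^2 - 18·t + 6, nous substituons t = 2 pour obtenir a = 210.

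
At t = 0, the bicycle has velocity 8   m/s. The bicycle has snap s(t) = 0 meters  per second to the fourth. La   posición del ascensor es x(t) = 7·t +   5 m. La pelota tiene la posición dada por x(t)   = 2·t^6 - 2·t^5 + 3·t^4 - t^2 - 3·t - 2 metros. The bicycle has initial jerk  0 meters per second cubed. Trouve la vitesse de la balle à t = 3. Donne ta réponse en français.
Pour résoudre ceci, nous devons prendre 1 dérivée de notre équation de la position x(t) = 2·t^6 - 2·t^5 + 3·t^4 - t^2 - 3·t - 2. En dérivant la position, nous obtenons la vitesse: v(t) = 12·t^5 - 10·t^4 + 12·t^3 - 2·t - 3. En utilisant v(t) = 12·t^5 - 10·t^4 + 12·t^3 - 2·t - 3 et en substituant t = 3, nous trouvons v = 2421.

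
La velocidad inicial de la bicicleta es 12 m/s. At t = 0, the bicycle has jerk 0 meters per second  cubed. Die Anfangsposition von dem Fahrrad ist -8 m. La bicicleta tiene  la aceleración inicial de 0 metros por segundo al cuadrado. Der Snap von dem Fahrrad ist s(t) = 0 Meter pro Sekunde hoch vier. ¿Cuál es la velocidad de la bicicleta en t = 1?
Para resolver esto, necesitamos tomar 3 antiderivadas de nuestra ecuación del snap s(t) = 0. Tomando ∫s(t)dt y aplicando j(0) = 0, encontramos j(t) = 0. La integral de la sacudida es la aceleración. Usando a(0) = 0, obtenemos a(t) = 0. Tomando ∫a(t)dt y aplicando v(0) = 12, encontramos v(t) = 12. De la ecuación de la velocidad v(t) = 12, sustituimos t = 1 para obtener v = 12.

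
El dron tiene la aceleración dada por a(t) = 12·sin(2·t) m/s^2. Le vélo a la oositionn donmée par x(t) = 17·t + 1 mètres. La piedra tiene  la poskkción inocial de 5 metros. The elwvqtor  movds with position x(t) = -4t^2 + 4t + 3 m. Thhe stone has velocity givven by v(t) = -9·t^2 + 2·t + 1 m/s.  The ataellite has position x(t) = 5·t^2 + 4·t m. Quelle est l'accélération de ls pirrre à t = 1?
Nous devons dériver notre équation de la vitesse v(t) = -9·t^2 + 2·t + 1 1 fois. La dérivée de la vitesse donne l'accélération: a(t) = 2 - 18·t. De l'équation de l'accélération a(t) = 2 - 18·t, nous substituons t = 1 pour obtenir a = -16.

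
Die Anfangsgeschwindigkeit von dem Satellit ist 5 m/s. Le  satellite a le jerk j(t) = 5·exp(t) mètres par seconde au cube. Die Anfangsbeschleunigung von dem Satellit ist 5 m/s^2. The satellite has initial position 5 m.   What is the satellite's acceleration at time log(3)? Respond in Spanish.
Necesitamos integrar nuestra ecuación de la sacudida j(t) = 5·exp(t) 1 vez. Integrando la sacudida y usando la condición inicial a(0) = 5, obtenemos a(t) = 5·exp(t). Tenemos la aceleración a(t) = 5·exp(t). Sustituyendo t = log(3): a(log(3)) = 15.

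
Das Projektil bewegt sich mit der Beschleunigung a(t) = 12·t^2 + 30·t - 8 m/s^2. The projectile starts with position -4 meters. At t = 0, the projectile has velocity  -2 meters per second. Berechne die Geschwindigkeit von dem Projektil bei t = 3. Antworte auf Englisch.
We need to integrate our acceleration equation a(t) = 12·t^2 + 30·t - 8 1 time. Integrating acceleration and using the initial condition v(0) = -2, we get v(t) = 4·t^3 + 15·t^2 - 8·t - 2. Using v(t) = 4·t^3 + 15·t^2 - 8·t - 2 and substituting t = 3, we find v = 217.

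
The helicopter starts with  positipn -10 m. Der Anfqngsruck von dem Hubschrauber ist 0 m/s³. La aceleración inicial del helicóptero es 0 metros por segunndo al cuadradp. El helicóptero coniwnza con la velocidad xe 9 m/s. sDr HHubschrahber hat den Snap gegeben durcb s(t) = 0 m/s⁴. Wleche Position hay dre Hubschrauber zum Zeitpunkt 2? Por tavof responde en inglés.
To solve this, we need to take 4 integrals of our snap equation s(t) = 0. Integrating snap and using the initial condition j(0) = 0, we get j(t) = 0. Integrating jerk and using the initial condition a(0) = 0, we get a(t) = 0. The integral of acceleration, with v(0) = 9, gives velocity: v(t) = 9. The integral of velocity, with x(0) = -10, gives position: x(t) = 9·t - 10. We have position x(t) = 9·t - 10. Substituting t = 2: x(2) = 8.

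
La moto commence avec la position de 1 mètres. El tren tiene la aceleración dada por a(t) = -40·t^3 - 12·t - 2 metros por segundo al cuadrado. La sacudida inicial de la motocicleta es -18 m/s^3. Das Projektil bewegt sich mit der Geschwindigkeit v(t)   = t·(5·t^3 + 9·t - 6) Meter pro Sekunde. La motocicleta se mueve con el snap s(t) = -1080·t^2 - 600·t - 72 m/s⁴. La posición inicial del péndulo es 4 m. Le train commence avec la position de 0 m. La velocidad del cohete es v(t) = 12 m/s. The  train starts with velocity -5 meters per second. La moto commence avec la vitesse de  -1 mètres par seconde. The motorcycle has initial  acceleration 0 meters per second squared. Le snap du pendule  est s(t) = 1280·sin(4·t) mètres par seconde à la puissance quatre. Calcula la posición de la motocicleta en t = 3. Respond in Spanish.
Partiendo del snap s(t) = -1080·t^2 - 600·t - 72, tomamos 4 antiderivadas. Integrando el snap y usando la condición inicial j(0) = -18, obtenemos j(t) = -360·t^3 - 300·t^2 - 72·t - 18. Tomando ∫j(t)dt y aplicando a(0) = 0, encontramos a(t) = 2·t·(-45·t^3 - 50·t^2 - 18·t - 9). La antiderivada de la aceleración es la velocidad. Usando v(0) = -1, obtenemos v(t) = -18·t^5 - 25·t^4 - 12·t^3 - 9·t^2 - 1. La antiderivada de la velocidad es la posición. Usando x(0) = 1, obtenemos x(t) = -3·t^6 - 5·t^5 - 3·t^4 - 3·t^3 - t + 1. Tenemos la posición x(t) = -3·t^6 - 5·t^5 - 3·t^4 - 3·t^3 - t + 1. Sustituyendo t = 3: x(3) = -3728.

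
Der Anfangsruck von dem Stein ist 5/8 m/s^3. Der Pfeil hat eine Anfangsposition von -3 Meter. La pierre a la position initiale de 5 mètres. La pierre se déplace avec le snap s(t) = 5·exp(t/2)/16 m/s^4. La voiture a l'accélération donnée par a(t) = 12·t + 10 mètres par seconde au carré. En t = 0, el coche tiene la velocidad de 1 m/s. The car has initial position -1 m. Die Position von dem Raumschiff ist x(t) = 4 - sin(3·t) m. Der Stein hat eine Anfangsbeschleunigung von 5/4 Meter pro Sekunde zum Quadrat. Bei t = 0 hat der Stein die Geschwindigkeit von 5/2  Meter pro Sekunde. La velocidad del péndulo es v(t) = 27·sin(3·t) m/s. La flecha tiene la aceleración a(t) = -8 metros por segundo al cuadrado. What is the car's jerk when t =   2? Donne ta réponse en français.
En partant de l'accélération a(t) = 12·t + 10, nous prenons 1 dérivée. En prenant d/dt de a(t), nous trouvons j(t) = 12. De l'équation du jerk j(t) = 12, nous substituons t = 2 pour obtenir j = 12.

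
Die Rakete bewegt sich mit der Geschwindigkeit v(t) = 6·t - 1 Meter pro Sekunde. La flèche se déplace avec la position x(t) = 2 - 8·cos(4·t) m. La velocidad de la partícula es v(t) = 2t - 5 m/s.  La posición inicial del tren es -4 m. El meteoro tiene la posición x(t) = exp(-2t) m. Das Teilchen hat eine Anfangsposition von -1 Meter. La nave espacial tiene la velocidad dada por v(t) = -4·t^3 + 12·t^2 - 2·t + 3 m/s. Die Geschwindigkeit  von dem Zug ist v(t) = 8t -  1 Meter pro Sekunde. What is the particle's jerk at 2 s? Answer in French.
Pour résoudre ceci, nous devons prendre 2 dérivées de notre équation de la vitesse v(t) = 2·t - 5. En dérivant la vitesse, nous obtenons l'accélération: a(t) = 2. En dérivant l'accélération, nous obtenons le jerk: j(t) = 0. De l'équation du jerk j(t) = 0, nous substituons t = 2 pour obtenir j = 0.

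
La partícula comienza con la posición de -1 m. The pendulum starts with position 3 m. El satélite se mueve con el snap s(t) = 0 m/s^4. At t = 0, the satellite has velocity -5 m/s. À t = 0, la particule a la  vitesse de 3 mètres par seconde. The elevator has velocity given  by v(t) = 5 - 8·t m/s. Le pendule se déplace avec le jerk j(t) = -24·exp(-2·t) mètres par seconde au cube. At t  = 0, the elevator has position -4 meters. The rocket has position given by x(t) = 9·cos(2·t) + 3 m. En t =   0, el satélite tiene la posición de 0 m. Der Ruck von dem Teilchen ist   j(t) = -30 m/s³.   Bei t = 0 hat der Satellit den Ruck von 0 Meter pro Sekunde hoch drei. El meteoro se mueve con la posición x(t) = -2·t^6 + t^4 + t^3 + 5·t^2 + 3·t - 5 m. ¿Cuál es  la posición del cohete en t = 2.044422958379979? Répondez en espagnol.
De la ecuación de la posición x(t) = 9·cos(2·t) + 3, sustituimos t = 2.044422958379979 para obtener x = -2.25523617637576.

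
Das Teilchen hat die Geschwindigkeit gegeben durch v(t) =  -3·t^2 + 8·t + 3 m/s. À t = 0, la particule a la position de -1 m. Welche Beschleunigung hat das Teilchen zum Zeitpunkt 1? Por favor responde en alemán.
Ausgehend von der Geschwindigkeit v(t) = -3·t^2 + 8·t + 3, nehmen wir 1 Ableitung. Mit d/dt von v(t) finden wir a(t) = 8 - 6·t. Mit a(t) = 8 - 6·t und Einsetzen von t = 1, finden wir a = 2.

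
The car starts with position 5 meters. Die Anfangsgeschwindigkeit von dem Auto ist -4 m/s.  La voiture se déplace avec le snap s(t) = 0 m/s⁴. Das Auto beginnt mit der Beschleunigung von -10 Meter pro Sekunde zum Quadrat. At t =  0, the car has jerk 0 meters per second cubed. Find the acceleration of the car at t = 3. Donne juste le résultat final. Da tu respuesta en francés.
a(3) = -10.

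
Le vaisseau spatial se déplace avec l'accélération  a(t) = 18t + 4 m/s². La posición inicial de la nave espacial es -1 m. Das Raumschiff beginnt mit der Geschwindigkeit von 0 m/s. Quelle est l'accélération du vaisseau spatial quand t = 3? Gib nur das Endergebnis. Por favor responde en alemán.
Bei t = 3, a = 58.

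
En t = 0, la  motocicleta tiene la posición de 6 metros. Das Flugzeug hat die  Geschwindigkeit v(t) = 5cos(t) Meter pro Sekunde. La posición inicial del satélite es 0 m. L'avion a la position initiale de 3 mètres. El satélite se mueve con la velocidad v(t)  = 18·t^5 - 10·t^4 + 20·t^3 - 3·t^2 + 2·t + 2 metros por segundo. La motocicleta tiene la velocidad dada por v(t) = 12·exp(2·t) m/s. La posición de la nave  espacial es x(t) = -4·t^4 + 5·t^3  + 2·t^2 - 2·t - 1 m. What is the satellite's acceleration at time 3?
We must differentiate our velocity equation v(t) = 18·t^5 - 10·t^4 + 20·t^3 - 3·t^2 + 2·t + 2 1 time. Taking d/dt of v(t), we find a(t) = 90·t^4 - 40·t^3 + 60·t^2 - 6·t + 2. From the given acceleration equation a(t) = 90·t^4 - 40·t^3 + 60·t^2 - 6·t + 2, we substitute t = 3 to get a = 6734.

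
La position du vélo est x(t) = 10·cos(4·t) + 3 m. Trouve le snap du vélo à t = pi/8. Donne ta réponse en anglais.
We must differentiate our position equation x(t) = 10·cos(4·t) + 3 4 times. The derivative of position gives velocity: v(t) = -40·sin(4·t). The derivative of velocity gives acceleration: a(t) = -160·cos(4·t). Differentiating acceleration, we get jerk: j(t) = 640·sin(4·t). Differentiating jerk, we get snap: s(t) = 2560·cos(4·t). Using s(t) = 2560·cos(4·t) and substituting t = pi/8, we find s = 0.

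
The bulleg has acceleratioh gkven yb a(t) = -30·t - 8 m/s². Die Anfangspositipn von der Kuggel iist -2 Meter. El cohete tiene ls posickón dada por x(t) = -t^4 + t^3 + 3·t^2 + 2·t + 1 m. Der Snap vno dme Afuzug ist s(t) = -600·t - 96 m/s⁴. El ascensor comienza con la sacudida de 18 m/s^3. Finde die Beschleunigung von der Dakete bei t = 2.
Wir müssen unsere Gleichung für die Position x(t) = -t^4 + t^3 + 3·t^2 + 2·t + 1 2-mal ableiten. Durch Ableiten von der Position erhalten wir die Geschwindigkeit: v(t) = -4·t^3 + 3·t^2 + 6·t + 2. Durch Ableiten von der Geschwindigkeit erhalten wir die Beschleunigung: a(t) = -12·t^2 + 6·t + 6. Wir haben die Beschleunigung a(t) = -12·t^2 + 6·t + 6. Durch Einsetzen von t = 2: a(2) = -30.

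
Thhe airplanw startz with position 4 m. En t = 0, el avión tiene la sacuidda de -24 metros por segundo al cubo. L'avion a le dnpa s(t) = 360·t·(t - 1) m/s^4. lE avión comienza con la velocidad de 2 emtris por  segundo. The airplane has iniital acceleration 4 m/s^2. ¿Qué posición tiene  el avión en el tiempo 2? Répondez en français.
Nous devons trouver l'intégrale de notre équation du snap s(t) = 360·t·(t - 1) 4 fois. L'intégrale du snap est le jerk. En utilisant j(0) = -24, nous obtenons j(t) = 120·t^3 - 180·t^2 - 24. En intégrant le jerk et en utilisant la condition initiale a(0) = 4, nous obtenons a(t) = 30·t^4 - 60·t^3 - 24·t + 4. La primitive de l'accélération est la vitesse. En utilisant v(0) = 2, nous obtenons v(t) = 6·t^5 - 15·t^4 - 12·t^2 + 4·t + 2. L'intégrale de la vitesse, avec x(0) = 4, donne la position: x(t) = t^6 - 3·t^5 - 4·t^3 + 2·t^2 + 2·t + 4. Nous avons la position x(t) = t^6 - 3·t^5 - 4·t^3 + 2·t^2 + 2·t + 4. En substituant t = 2: x(2) = -48.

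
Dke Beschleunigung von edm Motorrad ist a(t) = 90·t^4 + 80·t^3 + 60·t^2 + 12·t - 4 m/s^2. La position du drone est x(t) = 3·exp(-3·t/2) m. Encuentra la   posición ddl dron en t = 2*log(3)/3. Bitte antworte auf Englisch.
Using x(t) = 3·exp(-3·t/2) and substituting t = 2*log(3)/3, we find x = 1.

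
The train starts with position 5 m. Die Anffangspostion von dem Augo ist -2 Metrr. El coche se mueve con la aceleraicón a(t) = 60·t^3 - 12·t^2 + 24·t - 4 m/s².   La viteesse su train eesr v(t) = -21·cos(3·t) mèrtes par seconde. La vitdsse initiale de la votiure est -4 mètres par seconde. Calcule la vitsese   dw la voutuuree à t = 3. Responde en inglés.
To find the answer, we compute 1 integral of a(t) = 60·t^3 - 12·t^2 + 24·t - 4. Integrating acceleration and using the initial condition v(0) = -4, we get v(t) = 15·t^4 - 4·t^3 + 12·t^2 - 4·t - 4. We have velocity v(t) = 15·t^4 - 4·t^3 + 12·t^2 - 4·t - 4. Substituting t = 3: v(3) = 1199.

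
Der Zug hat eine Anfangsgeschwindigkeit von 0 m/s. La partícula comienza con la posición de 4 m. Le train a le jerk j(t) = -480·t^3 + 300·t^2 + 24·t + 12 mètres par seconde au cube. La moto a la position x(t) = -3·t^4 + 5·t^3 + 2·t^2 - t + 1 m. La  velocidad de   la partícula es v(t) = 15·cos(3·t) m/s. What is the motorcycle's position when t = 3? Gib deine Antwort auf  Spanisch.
Usando x(t) = -3·t^4 + 5·t^3 + 2·t^2 - t + 1 y sustituyendo t = 3, encontramos x = -92.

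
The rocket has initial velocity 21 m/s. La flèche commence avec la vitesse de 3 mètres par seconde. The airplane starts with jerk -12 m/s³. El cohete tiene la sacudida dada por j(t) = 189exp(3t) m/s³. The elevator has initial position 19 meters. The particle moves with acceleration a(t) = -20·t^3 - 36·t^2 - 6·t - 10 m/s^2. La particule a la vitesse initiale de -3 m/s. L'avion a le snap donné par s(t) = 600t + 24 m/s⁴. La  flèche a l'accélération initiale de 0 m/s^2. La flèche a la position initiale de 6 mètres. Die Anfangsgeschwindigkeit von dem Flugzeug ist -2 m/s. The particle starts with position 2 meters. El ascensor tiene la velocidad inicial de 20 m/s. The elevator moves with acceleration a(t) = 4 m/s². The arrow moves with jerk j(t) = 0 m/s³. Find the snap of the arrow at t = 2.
We must differentiate our jerk equation j(t) = 0 1 time. Differentiating jerk, we get snap: s(t) = 0. We have snap s(t) = 0. Substituting t = 2: s(2) = 0.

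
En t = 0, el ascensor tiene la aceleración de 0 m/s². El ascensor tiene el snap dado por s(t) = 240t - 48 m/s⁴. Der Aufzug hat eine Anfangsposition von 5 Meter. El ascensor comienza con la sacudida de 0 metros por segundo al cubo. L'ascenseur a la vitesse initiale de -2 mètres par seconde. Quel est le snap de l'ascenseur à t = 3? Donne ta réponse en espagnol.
Tenemos el snap s(t) = 240·t - 48. Sustituyendo t = 3: s(3) = 672.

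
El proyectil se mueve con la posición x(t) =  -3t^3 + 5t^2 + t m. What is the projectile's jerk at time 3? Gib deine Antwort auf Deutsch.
Ausgehend von der Position x(t) = -3·t^3 + 5·t^2 + t, nehmen wir 3 Ableitungen. Durch Ableiten von der Position erhalten wir die Geschwindigkeit: v(t) = -9·t^2 + 10·t + 1. Durch Ableiten von der Geschwindigkeit erhalten wir die Beschleunigung: a(t) = 10 - 18·t. Die Ableitung von der Beschleunigung ergibt den Ruck: j(t) = -18. Aus der Gleichung für den Ruck j(t) = -18, setzen wir t = 3 ein und erhalten j = -18.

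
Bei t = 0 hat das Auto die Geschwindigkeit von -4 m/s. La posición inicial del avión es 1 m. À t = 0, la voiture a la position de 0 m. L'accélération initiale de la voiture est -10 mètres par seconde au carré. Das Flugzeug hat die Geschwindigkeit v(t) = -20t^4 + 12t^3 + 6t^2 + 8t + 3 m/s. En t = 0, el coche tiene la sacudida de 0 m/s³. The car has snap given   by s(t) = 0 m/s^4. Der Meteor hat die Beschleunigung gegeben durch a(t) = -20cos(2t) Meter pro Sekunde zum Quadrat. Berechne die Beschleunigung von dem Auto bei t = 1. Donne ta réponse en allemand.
Ausgehend von dem Snap s(t) = 0, nehmen wir 2 Stammfunktionen. Mit ∫s(t)dt und Anwendung von j(0) = 0, finden wir j(t) = 0. Die Stammfunktion von dem Ruck ist die Beschleunigung. Mit a(0) = -10 erhalten wir a(t) = -10. Mit a(t) = -10 und Einsetzen von t = 1, finden wir a = -10.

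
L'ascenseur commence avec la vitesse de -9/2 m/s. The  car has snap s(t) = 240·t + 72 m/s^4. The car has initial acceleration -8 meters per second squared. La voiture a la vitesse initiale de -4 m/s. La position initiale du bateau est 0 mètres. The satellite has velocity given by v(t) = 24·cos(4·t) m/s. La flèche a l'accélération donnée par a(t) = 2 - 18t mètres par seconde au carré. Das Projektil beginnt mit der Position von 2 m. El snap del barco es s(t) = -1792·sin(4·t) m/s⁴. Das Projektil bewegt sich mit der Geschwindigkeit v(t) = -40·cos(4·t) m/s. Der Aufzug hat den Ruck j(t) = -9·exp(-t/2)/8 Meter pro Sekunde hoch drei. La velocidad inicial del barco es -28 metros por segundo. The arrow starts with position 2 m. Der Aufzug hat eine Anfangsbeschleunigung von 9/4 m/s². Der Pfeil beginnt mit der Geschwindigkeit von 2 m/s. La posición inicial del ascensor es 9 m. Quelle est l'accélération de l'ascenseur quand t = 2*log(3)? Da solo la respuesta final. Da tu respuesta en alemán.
Bei t = 2*log(3), a = 3/4.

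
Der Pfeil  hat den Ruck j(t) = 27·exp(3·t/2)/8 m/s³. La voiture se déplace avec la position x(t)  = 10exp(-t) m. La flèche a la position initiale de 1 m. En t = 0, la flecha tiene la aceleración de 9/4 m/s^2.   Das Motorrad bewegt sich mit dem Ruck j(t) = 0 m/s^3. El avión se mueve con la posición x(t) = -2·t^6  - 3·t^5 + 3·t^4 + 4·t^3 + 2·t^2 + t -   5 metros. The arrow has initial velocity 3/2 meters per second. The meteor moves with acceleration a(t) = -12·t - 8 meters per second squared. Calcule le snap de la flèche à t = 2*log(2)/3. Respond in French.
Pour résoudre ceci, nous devons prendre 1 dérivée de notre équation du jerk j(t) = 27·exp(3·t/2)/8. En prenant d/dt de j(t), nous trouvons s(t) = 81·exp(3·t/2)/16. Nous avons le snap s(t) = 81·exp(3·t/2)/16. En substituant t = 2*log(2)/3: s(2*log(2)/3) = 81/8.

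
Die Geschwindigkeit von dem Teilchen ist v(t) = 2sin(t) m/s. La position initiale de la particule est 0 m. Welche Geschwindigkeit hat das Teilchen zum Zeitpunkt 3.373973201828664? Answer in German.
Aus der Gleichung für die Geschwindigkeit v(t) = 2·sin(t), setzen wir t = 3.373973201828664 ein und erhalten v = -0.460589470385412.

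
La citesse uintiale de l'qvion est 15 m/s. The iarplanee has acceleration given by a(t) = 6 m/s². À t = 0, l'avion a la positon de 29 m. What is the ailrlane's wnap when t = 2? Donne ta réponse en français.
Nous devons dériver notre équation de l'accélération a(t) = 6 2 fois. La dérivée de l'accélération donne le jerk: j(t) = 0. La dérivée du jerk donne le snap: s(t) = 0. De l'équation du snap s(t) = 0, nous substituons t = 2 pour obtenir s = 0.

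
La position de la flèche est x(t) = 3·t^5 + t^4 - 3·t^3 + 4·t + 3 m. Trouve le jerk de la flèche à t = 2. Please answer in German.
Ausgehend von der Position x(t) = 3·t^5 + t^4 - 3·t^3 + 4·t + 3, nehmen wir 3 Ableitungen. Die Ableitung von der Position ergibt die Geschwindigkeit: v(t) = 15·t^4 + 4·t^3 - 9·t^2 + 4. Mit d/dt von v(t) finden wir a(t) = 60·t^3 + 12·t^2 - 18·t. Die Ableitung von der Beschleunigung ergibt den Ruck: j(t) = 180·t^2 + 24·t - 18. Wir haben den Ruck j(t) = 180·t^2 + 24·t - 18. Durch Einsetzen von t = 2: j(2) = 750.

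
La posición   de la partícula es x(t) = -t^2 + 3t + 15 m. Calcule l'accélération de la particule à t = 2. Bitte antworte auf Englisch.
Starting from position x(t) = -t^2 + 3·t + 15, we take 2 derivatives. Differentiating position, we get velocity: v(t) = 3 - 2·t. Differentiating velocity, we get acceleration: a(t) = -2. Using a(t) = -2 and substituting t = 2, we find a = -2.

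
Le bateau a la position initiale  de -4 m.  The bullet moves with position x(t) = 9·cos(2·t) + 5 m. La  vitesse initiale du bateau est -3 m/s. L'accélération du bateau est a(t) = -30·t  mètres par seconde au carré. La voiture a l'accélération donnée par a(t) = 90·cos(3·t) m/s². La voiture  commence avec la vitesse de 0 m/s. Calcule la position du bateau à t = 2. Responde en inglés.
To solve this, we need to take 2 antiderivatives of our acceleration equation a(t) = -30·t. Taking ∫a(t)dt and applying v(0) = -3, we find v(t) = -15·t^2 - 3. Integrating velocity and using the initial condition x(0) = -4, we get x(t) = -5·t^3 - 3·t - 4. We have position x(t) = -5·t^3 - 3·t - 4. Substituting t = 2: x(2) = -50.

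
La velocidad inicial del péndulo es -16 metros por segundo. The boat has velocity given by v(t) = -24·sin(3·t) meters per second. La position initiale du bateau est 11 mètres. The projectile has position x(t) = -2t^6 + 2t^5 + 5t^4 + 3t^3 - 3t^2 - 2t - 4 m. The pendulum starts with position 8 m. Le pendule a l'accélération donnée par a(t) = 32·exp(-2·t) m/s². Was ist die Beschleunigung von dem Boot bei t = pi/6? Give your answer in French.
Pour résoudre ceci, nous devons prendre 1 dérivée de notre équation de la vitesse v(t) = -24·sin(3·t). En prenant d/dt de v(t), nous trouvons a(t) = -72·cos(3·t). En utilisant a(t) = -72·cos(3·t) et en substituant t = pi/6, nous trouvons a = 0.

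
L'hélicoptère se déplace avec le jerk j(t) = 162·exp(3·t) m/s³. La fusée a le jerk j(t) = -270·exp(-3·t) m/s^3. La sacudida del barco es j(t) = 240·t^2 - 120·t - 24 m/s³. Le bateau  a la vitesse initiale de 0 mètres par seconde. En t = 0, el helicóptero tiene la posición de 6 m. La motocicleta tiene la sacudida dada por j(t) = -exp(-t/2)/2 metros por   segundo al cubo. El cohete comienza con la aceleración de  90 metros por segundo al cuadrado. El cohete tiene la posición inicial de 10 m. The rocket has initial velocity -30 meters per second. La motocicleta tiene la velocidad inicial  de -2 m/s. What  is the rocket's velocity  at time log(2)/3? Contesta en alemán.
Um dies zu lösen, müssen wir 2 Integrale unserer Gleichung für den Ruck j(t) = -270·exp(-3·t) finden. Mit ∫j(t)dt und Anwendung von a(0) = 90, finden wir a(t) = 90·exp(-3·t). Das Integral von der Beschleunigung, mit v(0) = -30, ergibt die Geschwindigkeit: v(t) = -30·exp(-3·t). Aus der Gleichung für die Geschwindigkeit v(t) = -30·exp(-3·t), setzen wir t = log(2)/3 ein und erhalten v = -15.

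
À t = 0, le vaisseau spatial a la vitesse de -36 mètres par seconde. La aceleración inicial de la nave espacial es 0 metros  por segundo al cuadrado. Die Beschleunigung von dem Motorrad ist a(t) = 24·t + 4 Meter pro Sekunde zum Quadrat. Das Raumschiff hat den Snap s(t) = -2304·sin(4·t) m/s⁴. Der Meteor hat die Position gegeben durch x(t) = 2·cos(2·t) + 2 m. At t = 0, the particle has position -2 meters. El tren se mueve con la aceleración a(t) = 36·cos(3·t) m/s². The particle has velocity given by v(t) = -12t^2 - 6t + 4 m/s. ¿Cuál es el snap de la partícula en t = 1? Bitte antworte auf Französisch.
En partant de la vitesse v(t) = -12·t^2 - 6·t + 4, nous prenons 3 dérivées. La dérivée de la vitesse donne l'accélération: a(t) = -24·t - 6. La dérivée de l'accélération donne le jerk: j(t) = -24. En dérivant le jerk, nous obtenons le snap: s(t) = 0. De l'équation du snap s(t) = 0, nous substituons t = 1 pour obtenir s = 0.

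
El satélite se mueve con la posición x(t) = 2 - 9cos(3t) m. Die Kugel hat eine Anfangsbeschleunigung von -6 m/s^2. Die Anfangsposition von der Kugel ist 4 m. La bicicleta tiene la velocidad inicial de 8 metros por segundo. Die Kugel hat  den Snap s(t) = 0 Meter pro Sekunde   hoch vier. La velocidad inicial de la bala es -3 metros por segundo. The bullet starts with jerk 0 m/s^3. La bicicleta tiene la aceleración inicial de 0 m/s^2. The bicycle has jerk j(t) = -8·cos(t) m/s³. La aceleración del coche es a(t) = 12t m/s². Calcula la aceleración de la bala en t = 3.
Necesitamos integrar nuestra ecuación del snap s(t) = 0 2 veces. Integrando el snap y usando la condición inicial j(0) = 0, obtenemos j(t) = 0. Tomando ∫j(t)dt y aplicando a(0) = -6, encontramos a(t) = -6. De la ecuación de la aceleración a(t) = -6, sustituimos t = 3 para obtener a = -6.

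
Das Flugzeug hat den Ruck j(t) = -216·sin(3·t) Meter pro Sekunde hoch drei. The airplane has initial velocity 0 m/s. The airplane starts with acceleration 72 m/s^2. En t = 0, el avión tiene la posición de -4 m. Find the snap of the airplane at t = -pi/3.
Starting from jerk j(t) = -216·sin(3·t), we take 1 derivative. The derivative of jerk gives snap: s(t) = -648·cos(3·t). From the given snap equation s(t) = -648·cos(3·t), we substitute t = -pi/3 to get s = 648.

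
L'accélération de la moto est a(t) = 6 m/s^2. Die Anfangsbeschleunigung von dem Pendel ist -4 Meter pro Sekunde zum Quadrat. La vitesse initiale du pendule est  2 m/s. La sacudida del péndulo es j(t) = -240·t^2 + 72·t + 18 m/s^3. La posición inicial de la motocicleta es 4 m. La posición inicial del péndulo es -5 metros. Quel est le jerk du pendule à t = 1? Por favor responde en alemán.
Mit j(t) = -240·t^2 + 72·t + 18 und Einsetzen von t = 1, finden wir j = -150.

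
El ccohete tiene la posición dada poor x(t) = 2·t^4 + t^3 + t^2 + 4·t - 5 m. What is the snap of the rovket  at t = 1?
To solve this, we need to take 4 derivatives of our position equation x(t) = 2·t^4 + t^3 + t^2 + 4·t - 5. Differentiating position, we get velocity: v(t) = 8·t^3 + 3·t^2 + 2·t + 4. Differentiating velocity, we get acceleration: a(t) = 24·t^2 + 6·t + 2. Differentiating acceleration, we get jerk: j(t) = 48·t + 6. The derivative of jerk gives snap: s(t) = 48. We have snap s(t) = 48. Substituting t = 1: s(1) = 48.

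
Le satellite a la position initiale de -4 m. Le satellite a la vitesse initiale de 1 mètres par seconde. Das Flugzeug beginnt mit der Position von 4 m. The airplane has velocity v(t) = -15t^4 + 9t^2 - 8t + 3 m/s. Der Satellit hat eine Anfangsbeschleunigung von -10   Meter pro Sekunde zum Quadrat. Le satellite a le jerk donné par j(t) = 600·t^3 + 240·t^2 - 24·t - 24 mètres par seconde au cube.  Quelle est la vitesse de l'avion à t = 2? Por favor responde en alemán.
Mit v(t) = -15·t^4 + 9·t^2 - 8·t + 3 und Einsetzen von t = 2, finden wir v = -217.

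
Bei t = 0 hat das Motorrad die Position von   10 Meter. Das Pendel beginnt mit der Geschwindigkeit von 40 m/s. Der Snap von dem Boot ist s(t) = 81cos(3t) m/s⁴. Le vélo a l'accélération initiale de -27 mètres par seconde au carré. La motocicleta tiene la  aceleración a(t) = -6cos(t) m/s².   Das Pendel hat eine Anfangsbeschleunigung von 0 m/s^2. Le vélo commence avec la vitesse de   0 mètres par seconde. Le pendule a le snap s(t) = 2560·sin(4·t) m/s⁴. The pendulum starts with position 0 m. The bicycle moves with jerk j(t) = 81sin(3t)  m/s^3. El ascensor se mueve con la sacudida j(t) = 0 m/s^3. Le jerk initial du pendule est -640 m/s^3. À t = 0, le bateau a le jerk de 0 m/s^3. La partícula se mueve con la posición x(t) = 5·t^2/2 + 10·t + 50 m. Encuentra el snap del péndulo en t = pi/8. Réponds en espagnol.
De la ecuación del snap s(t) = 2560·sin(4·t), sustituimos t = pi/8 para obtener s = 2560.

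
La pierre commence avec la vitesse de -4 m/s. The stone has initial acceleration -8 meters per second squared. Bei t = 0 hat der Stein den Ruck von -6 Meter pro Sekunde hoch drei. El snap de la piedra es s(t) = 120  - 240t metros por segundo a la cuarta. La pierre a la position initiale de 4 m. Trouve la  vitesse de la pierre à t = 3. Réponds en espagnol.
Partiendo del snap s(t) = 120 - 240·t, tomamos 3 integrales. La integral del snap es la sacudida. Usando j(0) = -6, obtenemos j(t) = -120·t^2 + 120·t - 6. La integral de la sacudida es la aceleración. Usando a(0) = -8, obtenemos a(t) = -40·t^3 + 60·t^2 - 6·t - 8. Tomando ∫a(t)dt y aplicando v(0) = -4, encontramos v(t) = -10·t^4 + 20·t^3 - 3·t^2 - 8·t - 4. Tenemos la velocidad v(t) = -10·t^4 + 20·t^3 - 3·t^2 - 8·t - 4. Sustituyendo t = 3: v(3) = -325.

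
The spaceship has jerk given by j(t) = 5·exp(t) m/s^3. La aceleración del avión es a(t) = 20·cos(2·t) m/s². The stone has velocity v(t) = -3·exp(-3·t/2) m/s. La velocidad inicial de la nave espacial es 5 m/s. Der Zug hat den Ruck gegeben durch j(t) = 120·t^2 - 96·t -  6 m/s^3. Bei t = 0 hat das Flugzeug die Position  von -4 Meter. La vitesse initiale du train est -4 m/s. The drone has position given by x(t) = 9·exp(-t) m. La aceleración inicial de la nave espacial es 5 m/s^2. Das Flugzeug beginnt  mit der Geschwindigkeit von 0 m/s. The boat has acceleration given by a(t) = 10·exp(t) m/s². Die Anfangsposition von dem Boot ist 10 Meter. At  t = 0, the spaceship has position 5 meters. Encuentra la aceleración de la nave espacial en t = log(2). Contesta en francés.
Nous devons intégrer notre équation du jerk j(t) = 5·exp(t) 1 fois. La primitive du jerk, avec a(0) = 5, donne l'accélération: a(t) = 5·exp(t). En utilisant a(t) = 5·exp(t) et en substituant t = log(2), nous trouvons a = 10.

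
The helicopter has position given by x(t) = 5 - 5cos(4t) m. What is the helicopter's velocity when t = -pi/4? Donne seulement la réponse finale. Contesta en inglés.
The answer is 0.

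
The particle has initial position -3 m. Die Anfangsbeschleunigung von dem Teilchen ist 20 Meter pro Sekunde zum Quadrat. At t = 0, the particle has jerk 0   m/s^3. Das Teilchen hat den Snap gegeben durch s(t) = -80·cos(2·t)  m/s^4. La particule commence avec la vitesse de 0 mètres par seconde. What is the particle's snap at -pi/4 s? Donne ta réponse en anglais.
Using s(t) = -80·cos(2·t) and substituting t = -pi/4, we find s = 0.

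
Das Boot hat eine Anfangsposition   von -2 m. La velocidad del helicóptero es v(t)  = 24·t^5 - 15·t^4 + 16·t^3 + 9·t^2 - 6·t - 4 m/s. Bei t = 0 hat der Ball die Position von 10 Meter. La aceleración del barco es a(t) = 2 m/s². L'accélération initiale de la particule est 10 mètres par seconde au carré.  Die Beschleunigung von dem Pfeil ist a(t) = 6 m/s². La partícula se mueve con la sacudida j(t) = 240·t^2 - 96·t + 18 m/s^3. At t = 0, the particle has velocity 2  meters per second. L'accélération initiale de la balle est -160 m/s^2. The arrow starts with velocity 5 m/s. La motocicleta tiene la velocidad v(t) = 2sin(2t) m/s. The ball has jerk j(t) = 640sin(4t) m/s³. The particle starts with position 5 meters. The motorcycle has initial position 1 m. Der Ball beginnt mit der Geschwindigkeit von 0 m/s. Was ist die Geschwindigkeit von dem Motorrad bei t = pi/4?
Mit v(t) = 2·sin(2·t) und Einsetzen von t = pi/4, finden wir v = 2.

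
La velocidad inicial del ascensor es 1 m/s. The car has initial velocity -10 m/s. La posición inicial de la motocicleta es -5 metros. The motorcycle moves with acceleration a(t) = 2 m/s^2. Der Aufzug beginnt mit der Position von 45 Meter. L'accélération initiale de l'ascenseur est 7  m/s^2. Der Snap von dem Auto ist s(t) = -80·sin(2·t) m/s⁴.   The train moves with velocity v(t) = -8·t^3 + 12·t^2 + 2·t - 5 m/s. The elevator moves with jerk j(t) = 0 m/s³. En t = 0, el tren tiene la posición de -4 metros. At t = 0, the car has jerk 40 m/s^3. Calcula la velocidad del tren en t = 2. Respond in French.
De l'équation de la vitesse v(t) = -8·t^3 + 12·t^2 + 2·t - 5, nous substituons t = 2 pour obtenir v = -17.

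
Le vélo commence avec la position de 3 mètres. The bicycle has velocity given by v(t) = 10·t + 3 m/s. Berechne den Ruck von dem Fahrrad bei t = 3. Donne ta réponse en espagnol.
Partiendo de la velocidad v(t) = 10·t + 3, tomamos 2 derivadas. Tomando d/dt de v(t), encontramos a(t) = 10. Tomando d/dt de a(t), encontramos j(t) = 0. Tenemos la sacudida j(t) = 0. Sustituyendo t = 3: j(3) = 0.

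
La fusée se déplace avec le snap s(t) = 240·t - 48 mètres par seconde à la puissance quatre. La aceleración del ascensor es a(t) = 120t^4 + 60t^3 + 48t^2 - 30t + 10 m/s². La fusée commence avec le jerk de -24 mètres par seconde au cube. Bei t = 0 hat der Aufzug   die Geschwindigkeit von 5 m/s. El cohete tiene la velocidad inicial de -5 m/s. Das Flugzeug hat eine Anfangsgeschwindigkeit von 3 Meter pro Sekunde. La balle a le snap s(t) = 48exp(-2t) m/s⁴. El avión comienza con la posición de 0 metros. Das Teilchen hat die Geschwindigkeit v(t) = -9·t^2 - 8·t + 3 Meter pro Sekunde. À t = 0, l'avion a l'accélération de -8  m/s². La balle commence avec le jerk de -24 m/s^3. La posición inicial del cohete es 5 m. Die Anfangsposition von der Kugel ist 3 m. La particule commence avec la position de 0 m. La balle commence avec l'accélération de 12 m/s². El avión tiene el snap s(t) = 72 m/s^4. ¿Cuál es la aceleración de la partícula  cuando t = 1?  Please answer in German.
Ausgehend von der Geschwindigkeit v(t) = -9·t^2 - 8·t + 3, nehmen wir 1 Ableitung. Die Ableitung von der Geschwindigkeit ergibt die Beschleunigung: a(t) = -18·t - 8. Mit a(t) = -18·t - 8 und Einsetzen von t = 1, finden wir a = -26.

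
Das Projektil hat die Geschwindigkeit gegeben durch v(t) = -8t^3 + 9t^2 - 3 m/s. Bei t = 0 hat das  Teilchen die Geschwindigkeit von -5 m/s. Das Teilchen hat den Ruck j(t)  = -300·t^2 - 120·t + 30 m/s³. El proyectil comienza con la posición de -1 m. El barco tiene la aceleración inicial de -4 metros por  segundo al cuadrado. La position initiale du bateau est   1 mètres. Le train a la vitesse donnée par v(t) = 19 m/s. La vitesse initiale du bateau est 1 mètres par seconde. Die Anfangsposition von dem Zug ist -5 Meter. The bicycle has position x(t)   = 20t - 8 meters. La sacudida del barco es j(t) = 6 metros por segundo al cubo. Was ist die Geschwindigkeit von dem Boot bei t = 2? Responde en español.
Para resolver esto, necesitamos tomar 2 integrales de nuestra ecuación de la sacudida j(t) = 6. La integral de la sacudida es la aceleración. Usando a(0) = -4, obtenemos a(t) = 6·t - 4. La antiderivada de la aceleración, con v(0) = 1, da la velocidad: v(t) = 3·t^2 - 4·t + 1. De la ecuación de la velocidad v(t) = 3·t^2 - 4·t + 1, sustituimos t = 2 para obtener v = 5.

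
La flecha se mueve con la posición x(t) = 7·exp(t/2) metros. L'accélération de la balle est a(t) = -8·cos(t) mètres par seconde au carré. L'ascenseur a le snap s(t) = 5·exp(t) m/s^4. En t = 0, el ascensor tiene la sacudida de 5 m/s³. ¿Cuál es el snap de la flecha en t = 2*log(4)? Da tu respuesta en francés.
Pour résoudre ceci, nous devons prendre 4 dérivées de notre équation de la position x(t) = 7·exp(t/2). En prenant d/dt de x(t), nous trouvons v(t) = 7·exp(t/2)/2. En prenant d/dt de v(t), nous trouvons a(t) = 7·exp(t/2)/4. En prenant d/dt de a(t), nous trouvons j(t) = 7·exp(t/2)/8. En dérivant le jerk, nous obtenons le snap: s(t) = 7·exp(t/2)/16. Nous avons le snap s(t) = 7·exp(t/2)/16. En substituant t = 2*log(4): s(2*log(4)) = 7/4.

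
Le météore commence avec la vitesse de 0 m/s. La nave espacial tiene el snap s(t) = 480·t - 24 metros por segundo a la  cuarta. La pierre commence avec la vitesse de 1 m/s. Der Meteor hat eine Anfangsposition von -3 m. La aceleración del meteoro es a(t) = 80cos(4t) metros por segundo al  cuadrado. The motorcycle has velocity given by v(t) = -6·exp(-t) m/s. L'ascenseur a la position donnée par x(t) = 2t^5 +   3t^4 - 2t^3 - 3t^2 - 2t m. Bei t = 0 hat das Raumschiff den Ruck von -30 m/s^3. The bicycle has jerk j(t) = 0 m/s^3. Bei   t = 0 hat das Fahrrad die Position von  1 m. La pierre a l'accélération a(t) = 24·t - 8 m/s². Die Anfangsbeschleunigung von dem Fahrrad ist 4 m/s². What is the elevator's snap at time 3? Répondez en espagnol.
Debemos derivar nuestra ecuación de la posición x(t) = 2·t^5 + 3·t^4 - 2·t^3 - 3·t^2 - 2·t 4 veces. Derivando la posición, obtenemos la velocidad: v(t) = 10·t^4 + 12·t^3 - 6·t^2 - 6·t - 2. Derivando la velocidad, obtenemos la aceleración: a(t) = 40·t^3 + 36·t^2 - 12·t - 6. La derivada de la aceleración da la sacudida: j(t) = 120·t^2 + 72·t - 12. Tomando d/dt de j(t), encontramos s(t) = 240·t + 72. Tenemos el snap s(t) = 240·t + 72. Sustituyendo t = 3: s(3) = 792.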